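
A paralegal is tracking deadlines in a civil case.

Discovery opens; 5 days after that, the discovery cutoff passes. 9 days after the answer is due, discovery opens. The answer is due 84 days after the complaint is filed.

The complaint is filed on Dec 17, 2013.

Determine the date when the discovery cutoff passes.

The complaint is filed: Dec 17, 2013.
The answer is due: Dec 17, 2013 + 84 days = Mar 11, 2014.
Discovery opens: Mar 11, 2014 + 9 days = Mar 20, 2014.
The discovery cutoff passes: Mar 20, 2014 + 5 days = Mar 25, 2014.

Mar 25, 2014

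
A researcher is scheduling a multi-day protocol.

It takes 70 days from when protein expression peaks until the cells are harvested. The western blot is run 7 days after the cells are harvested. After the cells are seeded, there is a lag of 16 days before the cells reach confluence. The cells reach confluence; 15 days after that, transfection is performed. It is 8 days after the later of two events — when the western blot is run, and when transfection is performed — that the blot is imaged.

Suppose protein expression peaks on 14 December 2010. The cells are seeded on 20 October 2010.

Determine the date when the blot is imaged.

Protein expression peaks: Dec 14, 2010.
The cells are harvested: Dec 14, 2010 + 70 days = Feb 22, 2011.
The western blot is run: Feb 22, 2011 + 7 days = Mar 1, 2011.
The cells are seeded: Oct 20, 2010.
The cells reach confluence: Oct 20, 2010 + 16 days = Nov 5, 2010.
Transfection is performed: Nov 5, 2010 + 15 days = Nov 20, 2010.
Both prerequisites met — the western blot is run (Mar 1, 2011), transfection is performed (Nov 20, 2010); the later is Mar 1, 2011.
The blot is imaged: Mar 1, 2011 + 8 days = Mar 9, 2011.

9 March 2011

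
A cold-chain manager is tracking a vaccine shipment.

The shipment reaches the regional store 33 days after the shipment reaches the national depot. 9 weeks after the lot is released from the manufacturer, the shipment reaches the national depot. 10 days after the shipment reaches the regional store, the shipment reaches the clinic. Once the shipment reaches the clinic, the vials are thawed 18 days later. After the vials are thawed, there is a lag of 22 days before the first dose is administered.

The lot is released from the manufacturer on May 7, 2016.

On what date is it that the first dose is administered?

The lot is released from the manufacturer: May 7, 2016.
The shipment reaches the national depot: May 7, 2016 + 9 weeks = Jul 9, 2016.
The shipment reaches the regional store: Jul 9, 2016 + 33 days = Aug 11, 2016.
The shipment reaches the clinic: Aug 11, 2016 + 10 days = Aug 21, 2016.
The vials are thawed: Aug 21, 2016 + 18 days = Sep 8, 2016.
The first dose is administered: Sep 8, 2016 + 22 days = Sep 30, 2016.

Sep 30, 2016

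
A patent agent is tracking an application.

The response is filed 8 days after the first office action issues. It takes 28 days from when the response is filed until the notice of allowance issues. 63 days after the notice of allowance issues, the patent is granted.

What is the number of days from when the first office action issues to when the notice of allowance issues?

Causal path: the first office action issues → the response is filed → the notice of allowance issues.
Total delay along the path: 8 + 28 = 36 days.

36 days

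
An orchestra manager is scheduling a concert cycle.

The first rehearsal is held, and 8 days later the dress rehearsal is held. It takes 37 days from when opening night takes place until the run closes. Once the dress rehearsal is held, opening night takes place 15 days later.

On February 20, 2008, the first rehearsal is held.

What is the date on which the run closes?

The first rehearsal is held: Feb 20, 2008.
The dress rehearsal is held: Feb 20, 2008 + 8 days = Feb 28, 2008.
Opening night takes place: Feb 28, 2008 + 15 days = Mar 14, 2008.
The run closes: Mar 14, 2008 + 37 days = Apr 20, 2008.

April 20, 2008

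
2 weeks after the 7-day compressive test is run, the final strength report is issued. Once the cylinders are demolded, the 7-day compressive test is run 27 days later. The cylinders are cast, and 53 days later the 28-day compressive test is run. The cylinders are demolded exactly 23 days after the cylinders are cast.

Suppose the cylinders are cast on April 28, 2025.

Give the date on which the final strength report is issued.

July 1, 2025

The cylinders are cast: Apr 28, 2025.
The cylinders are demolded: Apr 28, 2025 + 23 days = May 21, 2025.
The 7-day compressive test is run: May 21, 2025 + 27 days = Jun 17, 2025.
The final strength report is issued: Jun 17, 2025 + 2 weeks = Jul 1, 2025.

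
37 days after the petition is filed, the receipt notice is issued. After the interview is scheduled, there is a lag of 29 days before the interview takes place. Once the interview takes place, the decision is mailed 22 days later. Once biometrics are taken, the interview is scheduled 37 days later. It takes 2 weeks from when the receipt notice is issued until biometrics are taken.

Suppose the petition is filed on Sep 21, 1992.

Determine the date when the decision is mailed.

Feb 7, 1993

The petition is filed: Sep 21, 1992.
The receipt notice is issued: Sep 21, 1992 + 37 days = Oct 28, 1992.
Biometrics are taken: Oct 28, 1992 + 2 weeks = Nov 11, 1992.
The interview is scheduled: Nov 11, 1992 + 37 days = Dec 18, 1992.
The interview takes place: Dec 18, 1992 + 29 days = Jan 16, 1993.
The decision is mailed: Jan 16, 1993 + 22 days = Feb 7, 1993.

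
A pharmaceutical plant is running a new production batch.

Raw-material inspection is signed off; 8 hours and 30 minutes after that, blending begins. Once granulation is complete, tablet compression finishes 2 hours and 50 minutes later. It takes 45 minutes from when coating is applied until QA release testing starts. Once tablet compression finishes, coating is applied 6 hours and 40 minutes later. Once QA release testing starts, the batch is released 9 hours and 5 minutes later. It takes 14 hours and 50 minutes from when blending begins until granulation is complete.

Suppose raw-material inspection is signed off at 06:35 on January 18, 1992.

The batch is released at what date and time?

01:15 on January 20, 1992

Raw-material inspection is signed off: 06:35 Jan 18, 1992.
Blending begins: 06:35 Jan 18, 1992 + 8h30m = 15:05 Jan 18, 1992.
Granulation is complete: 15:05 Jan 18, 1992 + 14h50m = 05:55 Jan 19, 1992.
Tablet compression finishes: 05:55 Jan 19, 1992 + 2h50m = 08:45 Jan 19, 1992.
Coating is applied: 08:45 Jan 19, 1992 + 6h40m = 15:25 Jan 19, 1992.
QA release testing starts: 15:25 Jan 19, 1992 + 45m = 16:10 Jan 19, 1992.
The batch is released: 16:10 Jan 19, 1992 + 9h05m = 01:15 Jan 20, 1992.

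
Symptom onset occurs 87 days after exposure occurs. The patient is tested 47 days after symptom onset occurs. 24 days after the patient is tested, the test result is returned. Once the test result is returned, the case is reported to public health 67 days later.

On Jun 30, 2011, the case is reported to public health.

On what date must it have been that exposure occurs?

The case is reported to public health: Jun 30, 2011.
The test result is returned: Jun 30, 2011 − 67 days = Apr 24, 2011.
The patient is tested: Apr 24, 2011 − 24 days = Mar 31, 2011.
Symptom onset occurs: Mar 31, 2011 − 47 days = Feb 12, 2011.
Exposure occurs: Feb 12, 2011 − 87 days = Nov 17, 2010.

Nov 17, 2010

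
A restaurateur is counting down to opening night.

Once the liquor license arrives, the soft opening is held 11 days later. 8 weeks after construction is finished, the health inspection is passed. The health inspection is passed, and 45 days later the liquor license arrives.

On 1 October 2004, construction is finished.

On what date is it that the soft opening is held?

Construction is finished: Oct 1, 2004.
The health inspection is passed: Oct 1, 2004 + 8 weeks = Nov 26, 2004.
The liquor license arrives: Nov 26, 2004 + 45 days = Jan 10, 2005.
The soft opening is held: Jan 10, 2005 + 11 days = Jan 21, 2005.

21 January 2005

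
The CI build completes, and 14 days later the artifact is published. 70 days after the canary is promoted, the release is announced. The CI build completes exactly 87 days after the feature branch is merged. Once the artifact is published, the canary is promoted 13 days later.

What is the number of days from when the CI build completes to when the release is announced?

97 days

Causal path: the CI build completes → the artifact is published → the canary is promoted → the release is announced.
Total delay along the path: 14 + 13 + 70 = 97 days.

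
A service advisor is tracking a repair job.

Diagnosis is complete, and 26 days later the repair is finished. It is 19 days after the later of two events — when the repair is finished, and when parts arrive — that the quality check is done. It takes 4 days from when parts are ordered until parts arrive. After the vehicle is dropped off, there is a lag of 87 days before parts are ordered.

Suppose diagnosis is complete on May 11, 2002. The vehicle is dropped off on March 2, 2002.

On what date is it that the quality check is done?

Diagnosis is complete: May 11, 2002.
The repair is finished: May 11, 2002 + 26 days = Jun 6, 2002.
The vehicle is dropped off: Mar 2, 2002.
Parts are ordered: Mar 2, 2002 + 87 days = May 28, 2002.
Parts arrive: May 28, 2002 + 4 days = Jun 1, 2002.
Both prerequisites met — the repair is finished (Jun 6, 2002), parts arrive (Jun 1, 2002); the later is Jun 6, 2002.
The quality check is done: Jun 6, 2002 + 19 days = Jun 25, 2002.

June 25, 2002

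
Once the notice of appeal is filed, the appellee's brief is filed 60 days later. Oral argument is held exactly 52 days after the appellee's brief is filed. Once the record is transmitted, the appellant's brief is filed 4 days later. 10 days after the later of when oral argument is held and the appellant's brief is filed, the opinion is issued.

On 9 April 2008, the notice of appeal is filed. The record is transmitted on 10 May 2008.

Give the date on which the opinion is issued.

9 August 2008

The notice of appeal is filed: Apr 9, 2008.
The appellee's brief is filed: Apr 9, 2008 + 60 days = Jun 8, 2008.
Oral argument is held: Jun 8, 2008 + 52 days = Jul 30, 2008.
The record is transmitted: May 10, 2008.
The appellant's brief is filed: May 10, 2008 + 4 days = May 14, 2008.
Both prerequisites met — oral argument is held (Jul 30, 2008), the appellant's brief is filed (May 14, 2008); the later is Jul 30, 2008.
The opinion is issued: Jul 30, 2008 + 10 days = Aug 9, 2008.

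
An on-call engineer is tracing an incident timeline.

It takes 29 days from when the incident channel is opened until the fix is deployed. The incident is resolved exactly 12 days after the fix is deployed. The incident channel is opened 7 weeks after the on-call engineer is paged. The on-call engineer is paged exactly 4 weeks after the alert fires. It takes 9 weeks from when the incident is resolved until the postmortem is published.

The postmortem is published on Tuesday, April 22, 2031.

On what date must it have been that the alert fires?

Wednesday, October 23, 2030

The postmortem is published: Apr 22, 2031.
The incident is resolved: Apr 22, 2031 − 9 weeks = Feb 18, 2031.
The fix is deployed: Feb 18, 2031 − 12 days = Feb 6, 2031.
The incident channel is opened: Feb 6, 2031 − 29 days = Jan 8, 2031.
The on-call engineer is paged: Jan 8, 2031 − 7 weeks = Nov 20, 2030.
The alert fires: Nov 20, 2030 − 4 weeks = Oct 23, 2030.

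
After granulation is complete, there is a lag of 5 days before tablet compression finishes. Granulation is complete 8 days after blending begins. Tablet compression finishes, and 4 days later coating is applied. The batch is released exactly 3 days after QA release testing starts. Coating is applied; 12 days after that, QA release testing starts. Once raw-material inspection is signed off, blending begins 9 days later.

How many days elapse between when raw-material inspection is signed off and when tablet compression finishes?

22 days

Causal path: raw-material inspection is signed off → blending begins → granulation is complete → tablet compression finishes.
Total delay along the path: 9 + 8 + 5 = 22 days.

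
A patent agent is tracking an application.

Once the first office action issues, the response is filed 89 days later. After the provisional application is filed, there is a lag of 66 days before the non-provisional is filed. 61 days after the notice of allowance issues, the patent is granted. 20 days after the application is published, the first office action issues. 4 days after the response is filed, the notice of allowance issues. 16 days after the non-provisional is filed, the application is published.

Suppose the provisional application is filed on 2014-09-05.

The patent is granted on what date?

2015-05-19

The provisional application is filed: Sep 5, 2014.
The non-provisional is filed: Sep 5, 2014 + 66 days = Nov 10, 2014.
The application is published: Nov 10, 2014 + 16 days = Nov 26, 2014.
The first office action issues: Nov 26, 2014 + 20 days = Dec 16, 2014.
The response is filed: Dec 16, 2014 + 89 days = Mar 15, 2015.
The notice of allowance issues: Mar 15, 2015 + 4 days = Mar 19, 2015.
The patent is granted: Mar 19, 2015 + 61 days = May 19, 2015.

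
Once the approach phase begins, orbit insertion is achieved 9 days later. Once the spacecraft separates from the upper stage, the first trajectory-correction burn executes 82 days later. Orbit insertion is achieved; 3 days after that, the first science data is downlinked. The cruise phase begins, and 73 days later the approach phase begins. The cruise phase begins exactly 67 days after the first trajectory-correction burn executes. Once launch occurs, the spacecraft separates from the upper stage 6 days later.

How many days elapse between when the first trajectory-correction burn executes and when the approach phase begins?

Causal path: the first trajectory-correction burn executes → the cruise phase begins → the approach phase begins.
Total delay along the path: 67 + 73 = 140 days.

140 days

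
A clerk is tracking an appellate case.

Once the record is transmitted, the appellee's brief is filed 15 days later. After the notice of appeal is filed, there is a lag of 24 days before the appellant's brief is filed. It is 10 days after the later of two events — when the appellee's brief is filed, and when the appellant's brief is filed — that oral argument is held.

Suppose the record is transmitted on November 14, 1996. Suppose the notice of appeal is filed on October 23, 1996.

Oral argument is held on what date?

The record is transmitted: Nov 14, 1996.
The appellee's brief is filed: Nov 14, 1996 + 15 days = Nov 29, 1996.
The notice of appeal is filed: Oct 23, 1996.
The appellant's brief is filed: Oct 23, 1996 + 24 days = Nov 16, 1996.
Both prerequisites met — the appellee's brief is filed (Nov 29, 1996), the appellant's brief is filed (Nov 16, 1996); the later is Nov 29, 1996.
Oral argument is held: Nov 29, 1996 + 10 days = Dec 9, 1996.

December 9, 1996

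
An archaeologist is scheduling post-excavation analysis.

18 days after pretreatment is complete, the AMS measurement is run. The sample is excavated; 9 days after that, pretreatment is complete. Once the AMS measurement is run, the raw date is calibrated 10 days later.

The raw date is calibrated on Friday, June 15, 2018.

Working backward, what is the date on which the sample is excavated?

Wednesday, May 9, 2018

The raw date is calibrated: Jun 15, 2018.
The AMS measurement is run: Jun 15, 2018 − 10 days = Jun 5, 2018.
Pretreatment is complete: Jun 5, 2018 − 18 days = May 18, 2018.
The sample is excavated: May 18, 2018 − 9 days = May 9, 2018.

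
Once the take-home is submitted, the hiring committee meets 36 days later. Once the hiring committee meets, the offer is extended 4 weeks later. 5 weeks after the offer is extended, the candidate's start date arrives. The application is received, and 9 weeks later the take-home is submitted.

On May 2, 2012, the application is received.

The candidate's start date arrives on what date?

October 11, 2012

The application is received: May 2, 2012.
The take-home is submitted: May 2, 2012 + 9 weeks = Jul 4, 2012.
The hiring committee meets: Jul 4, 2012 + 36 days = Aug 9, 2012.
The offer is extended: Aug 9, 2012 + 4 weeks = Sep 6, 2012.
The candidate's start date arrives: Sep 6, 2012 + 5 weeks = Oct 11, 2012.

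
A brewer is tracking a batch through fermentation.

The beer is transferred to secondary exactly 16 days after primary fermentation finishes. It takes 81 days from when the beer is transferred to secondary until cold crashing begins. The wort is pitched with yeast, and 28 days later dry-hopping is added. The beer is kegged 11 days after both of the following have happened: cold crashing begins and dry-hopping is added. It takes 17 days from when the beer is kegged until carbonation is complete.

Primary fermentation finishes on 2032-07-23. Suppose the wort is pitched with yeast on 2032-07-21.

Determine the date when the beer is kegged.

Primary fermentation finishes: Jul 23, 2032.
The beer is transferred to secondary: Jul 23, 2032 + 16 days = Aug 8, 2032.
Cold crashing begins: Aug 8, 2032 + 81 days = Oct 28, 2032.
The wort is pitched with yeast: Jul 21, 2032.
Dry-hopping is added: Jul 21, 2032 + 28 days = Aug 18, 2032.
Both prerequisites met — cold crashing begins (Oct 28, 2032), dry-hopping is added (Aug 18, 2032); the later is Oct 28, 2032.
The beer is kegged: Oct 28, 2032 + 11 days = Nov 8, 2032.

2032-11-08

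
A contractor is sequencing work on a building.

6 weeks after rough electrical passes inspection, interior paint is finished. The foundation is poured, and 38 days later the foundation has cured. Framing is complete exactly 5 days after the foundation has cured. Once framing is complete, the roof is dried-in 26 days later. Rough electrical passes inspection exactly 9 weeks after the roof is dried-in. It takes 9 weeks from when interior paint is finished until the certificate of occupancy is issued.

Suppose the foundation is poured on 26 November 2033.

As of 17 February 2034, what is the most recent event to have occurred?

The roof is dried-in

The foundation is poured: Nov 26, 2033.
The foundation has cured: Nov 26, 2033 + 38 days = Jan 3, 2034.
Framing is complete: Jan 3, 2034 + 5 days = Jan 8, 2034.
The roof is dried-in: Jan 8, 2034 + 26 days = Feb 3, 2034.
Rough electrical passes inspection: Feb 3, 2034 + 9 weeks = Apr 7, 2034.
Interior paint is finished: Apr 7, 2034 + 6 weeks = May 19, 2034.
The certificate of occupancy is issued: May 19, 2034 + 9 weeks = Jul 21, 2034.
Feb 17, 2034 falls between when the roof is dried-in (Feb 3, 2034) and when rough electrical passes inspection (Apr 7, 2034).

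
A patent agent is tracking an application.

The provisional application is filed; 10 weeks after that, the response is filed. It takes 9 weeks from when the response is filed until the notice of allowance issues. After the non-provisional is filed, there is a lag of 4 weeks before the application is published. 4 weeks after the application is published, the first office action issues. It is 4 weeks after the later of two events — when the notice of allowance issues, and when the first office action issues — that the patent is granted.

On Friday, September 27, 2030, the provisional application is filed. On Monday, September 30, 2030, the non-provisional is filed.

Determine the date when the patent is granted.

Friday, March 7, 2031

The provisional application is filed: Sep 27, 2030.
The response is filed: Sep 27, 2030 + 10 weeks = Dec 6, 2030.
The notice of allowance issues: Dec 6, 2030 + 9 weeks = Feb 7, 2031.
The non-provisional is filed: Sep 30, 2030.
The application is published: Sep 30, 2030 + 4 weeks = Oct 28, 2030.
The first office action issues: Oct 28, 2030 + 4 weeks = Nov 25, 2030.
Both prerequisites met — the notice of allowance issues (Feb 7, 2031), the first office action issues (Nov 25, 2030); the later is Feb 7, 2031.
The patent is granted: Feb 7, 2031 + 4 weeks = Mar 7, 2031.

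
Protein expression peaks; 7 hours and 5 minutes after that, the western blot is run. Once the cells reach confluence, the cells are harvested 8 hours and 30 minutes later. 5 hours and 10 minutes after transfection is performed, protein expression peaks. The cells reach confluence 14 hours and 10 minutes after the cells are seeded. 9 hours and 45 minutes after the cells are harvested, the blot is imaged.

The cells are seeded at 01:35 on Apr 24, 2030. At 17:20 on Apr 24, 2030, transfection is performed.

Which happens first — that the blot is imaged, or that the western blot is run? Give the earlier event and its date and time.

The cells are seeded: 01:35 Apr 24, 2030.
The cells reach confluence: 01:35 Apr 24, 2030 + 14h10m = 15:45 Apr 24, 2030.
The cells are harvested: 15:45 Apr 24, 2030 + 8h30m = 00:15 Apr 25, 2030.
The blot is imaged: 00:15 Apr 25, 2030 + 9h45m = 10:00 Apr 25, 2030.
Transfection is performed: 17:20 Apr 24, 2030.
Protein expression peaks: 17:20 Apr 24, 2030 + 5h10m = 22:30 Apr 24, 2030.
The western blot is run: 22:30 Apr 24, 2030 + 7h05m = 05:35 Apr 25, 2030.
Comparing: the blot is imaged at 10:00 Apr 25, 2030 vs the western blot is run at 05:35 Apr 25, 2030. Earlier: the western blot is run.

The western blot is run — 05:35 on Apr 25, 2030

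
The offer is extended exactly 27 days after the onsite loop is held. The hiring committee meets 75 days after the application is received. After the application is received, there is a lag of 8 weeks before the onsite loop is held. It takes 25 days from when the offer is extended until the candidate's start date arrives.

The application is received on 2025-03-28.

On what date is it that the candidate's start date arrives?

2025-07-14

The application is received: Mar 28, 2025.
The onsite loop is held: Mar 28, 2025 + 8 weeks = May 23, 2025.
The offer is extended: May 23, 2025 + 27 days = Jun 19, 2025.
The candidate's start date arrives: Jun 19, 2025 + 25 days = Jul 14, 2025.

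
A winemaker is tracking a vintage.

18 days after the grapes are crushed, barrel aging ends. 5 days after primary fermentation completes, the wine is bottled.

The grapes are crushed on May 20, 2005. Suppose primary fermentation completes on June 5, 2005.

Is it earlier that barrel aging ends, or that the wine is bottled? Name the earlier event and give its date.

Barrel aging ends — June 7, 2005

The grapes are crushed: May 20, 2005.
Barrel aging ends: May 20, 2005 + 18 days = Jun 7, 2005.
Primary fermentation completes: Jun 5, 2005.
The wine is bottled: Jun 5, 2005 + 5 days = Jun 10, 2005.
Comparing: barrel aging ends on Jun 7, 2005 vs the wine is bottled on Jun 10, 2005. Earlier: barrel aging ends.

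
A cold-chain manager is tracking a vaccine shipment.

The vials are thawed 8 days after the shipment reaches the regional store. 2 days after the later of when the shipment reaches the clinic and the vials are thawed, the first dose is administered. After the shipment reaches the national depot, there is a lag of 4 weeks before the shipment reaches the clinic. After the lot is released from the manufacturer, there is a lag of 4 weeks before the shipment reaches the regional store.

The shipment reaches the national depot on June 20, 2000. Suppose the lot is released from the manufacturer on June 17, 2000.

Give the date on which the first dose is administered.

July 25, 2000

The shipment reaches the national depot: Jun 20, 2000.
The shipment reaches the clinic: Jun 20, 2000 + 4 weeks = Jul 18, 2000.
The lot is released from the manufacturer: Jun 17, 2000.
The shipment reaches the regional store: Jun 17, 2000 + 4 weeks = Jul 15, 2000.
The vials are thawed: Jul 15, 2000 + 8 days = Jul 23, 2000.
Both prerequisites met — the shipment reaches the clinic (Jul 18, 2000), the vials are thawed (Jul 23, 2000); the later is Jul 23, 2000.
The first dose is administered: Jul 23, 2000 + 2 days = Jul 25, 2000.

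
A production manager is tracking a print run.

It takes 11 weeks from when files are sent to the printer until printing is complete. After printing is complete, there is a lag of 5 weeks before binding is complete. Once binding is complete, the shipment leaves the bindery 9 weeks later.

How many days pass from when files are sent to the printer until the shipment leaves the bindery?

175 days

Causal path: files are sent to the printer → printing is complete → binding is complete → the shipment leaves the bindery.
Total delay along the path: 11 + 5 + 9 weeks = 25 weeks = 175 days.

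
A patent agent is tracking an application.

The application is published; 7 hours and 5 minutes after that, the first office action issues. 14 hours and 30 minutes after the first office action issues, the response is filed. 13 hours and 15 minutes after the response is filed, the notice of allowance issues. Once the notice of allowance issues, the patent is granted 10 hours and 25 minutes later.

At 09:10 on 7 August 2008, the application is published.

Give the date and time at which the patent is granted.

06:25 on 9 August 2008

The application is published: 09:10 Aug 7, 2008.
The first office action issues: 09:10 Aug 7, 2008 + 7h05m = 16:15 Aug 7, 2008.
The response is filed: 16:15 Aug 7, 2008 + 14h30m = 06:45 Aug 8, 2008.
The notice of allowance issues: 06:45 Aug 8, 2008 + 13h15m = 20:00 Aug 8, 2008.
The patent is granted: 20:00 Aug 8, 2008 + 10h25m = 06:25 Aug 9, 2008.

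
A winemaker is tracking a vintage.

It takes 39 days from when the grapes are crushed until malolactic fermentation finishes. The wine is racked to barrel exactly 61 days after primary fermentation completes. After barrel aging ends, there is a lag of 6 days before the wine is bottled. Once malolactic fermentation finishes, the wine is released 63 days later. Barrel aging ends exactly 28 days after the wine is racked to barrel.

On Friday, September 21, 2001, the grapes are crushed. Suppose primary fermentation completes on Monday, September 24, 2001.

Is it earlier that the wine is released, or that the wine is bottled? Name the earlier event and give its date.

The grapes are crushed: Sep 21, 2001.
Malolactic fermentation finishes: Sep 21, 2001 + 39 days = Oct 30, 2001.
The wine is released: Oct 30, 2001 + 63 days = Jan 1, 2002.
Primary fermentation completes: Sep 24, 2001.
The wine is racked to barrel: Sep 24, 2001 + 61 days = Nov 24, 2001.
Barrel aging ends: Nov 24, 2001 + 28 days = Dec 22, 2001.
The wine is bottled: Dec 22, 2001 + 6 days = Dec 28, 2001.
Comparing: the wine is released on Jan 1, 2002 vs the wine is bottled on Dec 28, 2001. Earlier: the wine is bottled.

The wine is bottled — Friday, December 28, 2001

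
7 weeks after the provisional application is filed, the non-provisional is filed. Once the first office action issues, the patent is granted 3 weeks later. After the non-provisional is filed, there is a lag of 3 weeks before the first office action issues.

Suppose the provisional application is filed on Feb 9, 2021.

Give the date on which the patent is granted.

The provisional application is filed: Feb 9, 2021.
The non-provisional is filed: Feb 9, 2021 + 7 weeks = Mar 30, 2021.
The first office action issues: Mar 30, 2021 + 3 weeks = Apr 20, 2021.
The patent is granted: Apr 20, 2021 + 3 weeks = May 11, 2021.

May 11, 2021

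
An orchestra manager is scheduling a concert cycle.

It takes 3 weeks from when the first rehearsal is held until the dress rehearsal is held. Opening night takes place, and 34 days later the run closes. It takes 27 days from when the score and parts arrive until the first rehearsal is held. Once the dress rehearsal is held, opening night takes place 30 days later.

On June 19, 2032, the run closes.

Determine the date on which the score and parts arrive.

February 28, 2032

The run closes: Jun 19, 2032.
Opening night takes place: Jun 19, 2032 − 34 days = May 16, 2032.
The dress rehearsal is held: May 16, 2032 − 30 days = Apr 16, 2032.
The first rehearsal is held: Apr 16, 2032 − 3 weeks = Mar 26, 2032.
The score and parts arrive: Mar 26, 2032 − 27 days = Feb 28, 2032.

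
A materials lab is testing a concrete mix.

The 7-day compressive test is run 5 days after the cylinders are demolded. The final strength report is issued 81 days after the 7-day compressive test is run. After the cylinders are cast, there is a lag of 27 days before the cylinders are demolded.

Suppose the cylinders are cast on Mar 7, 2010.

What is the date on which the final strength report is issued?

The cylinders are cast: Mar 7, 2010.
The cylinders are demolded: Mar 7, 2010 + 27 days = Apr 3, 2010.
The 7-day compressive test is run: Apr 3, 2010 + 5 days = Apr 8, 2010.
The final strength report is issued: Apr 8, 2010 + 81 days = Jun 28, 2010.

Jun 28, 2010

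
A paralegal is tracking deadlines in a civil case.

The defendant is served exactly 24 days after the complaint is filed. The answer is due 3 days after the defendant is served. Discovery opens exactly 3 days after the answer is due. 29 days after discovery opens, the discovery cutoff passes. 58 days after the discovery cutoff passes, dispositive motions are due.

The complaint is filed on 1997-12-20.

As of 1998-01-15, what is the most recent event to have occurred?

The complaint is filed: Dec 20, 1997.
The defendant is served: Dec 20, 1997 + 24 days = Jan 13, 1998.
The answer is due: Jan 13, 1998 + 3 days = Jan 16, 1998.
Discovery opens: Jan 16, 1998 + 3 days = Jan 19, 1998.
The discovery cutoff passes: Jan 19, 1998 + 29 days = Feb 17, 1998.
Dispositive motions are due: Feb 17, 1998 + 58 days = Apr 16, 1998.
Jan 15, 1998 falls between when the defendant is served (Jan 13, 1998) and when the answer is due (Jan 16, 1998).

The defendant is served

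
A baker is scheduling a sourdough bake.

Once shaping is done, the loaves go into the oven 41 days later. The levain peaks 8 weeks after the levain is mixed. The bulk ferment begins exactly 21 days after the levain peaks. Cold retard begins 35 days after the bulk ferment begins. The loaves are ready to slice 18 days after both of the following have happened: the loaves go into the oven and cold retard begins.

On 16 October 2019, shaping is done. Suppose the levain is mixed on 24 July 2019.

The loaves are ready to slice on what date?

14 December 2019

Shaping is done: Oct 16, 2019.
The loaves go into the oven: Oct 16, 2019 + 41 days = Nov 26, 2019.
The levain is mixed: Jul 24, 2019.
The levain peaks: Jul 24, 2019 + 8 weeks = Sep 18, 2019.
The bulk ferment begins: Sep 18, 2019 + 21 days = Oct 9, 2019.
Cold retard begins: Oct 9, 2019 + 35 days = Nov 13, 2019.
Both prerequisites met — the loaves go into the oven (Nov 26, 2019), cold retard begins (Nov 13, 2019); the later is Nov 26, 2019.
The loaves are ready to slice: Nov 26, 2019 + 18 days = Dec 14, 2019.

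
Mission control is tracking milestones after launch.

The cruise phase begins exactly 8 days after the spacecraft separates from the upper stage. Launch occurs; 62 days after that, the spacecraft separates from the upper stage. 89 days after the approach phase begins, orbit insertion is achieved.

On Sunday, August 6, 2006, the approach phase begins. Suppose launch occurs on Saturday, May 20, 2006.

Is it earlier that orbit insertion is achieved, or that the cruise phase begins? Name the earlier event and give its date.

The approach phase begins: Aug 6, 2006.
Orbit insertion is achieved: Aug 6, 2006 + 89 days = Nov 3, 2006.
Launch occurs: May 20, 2006.
The spacecraft separates from the upper stage: May 20, 2006 + 62 days = Jul 21, 2006.
The cruise phase begins: Jul 21, 2006 + 8 days = Jul 29, 2006.
Comparing: orbit insertion is achieved on Nov 3, 2006 vs the cruise phase begins on Jul 29, 2006. Earlier: the cruise phase begins.

The cruise phase begins — Saturday, July 29, 2006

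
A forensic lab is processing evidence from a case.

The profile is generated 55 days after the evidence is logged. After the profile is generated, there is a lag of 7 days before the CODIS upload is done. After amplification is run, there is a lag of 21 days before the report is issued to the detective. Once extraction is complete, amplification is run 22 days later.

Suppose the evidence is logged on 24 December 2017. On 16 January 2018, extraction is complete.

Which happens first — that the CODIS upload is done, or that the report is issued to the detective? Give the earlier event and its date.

The evidence is logged: Dec 24, 2017.
The profile is generated: Dec 24, 2017 + 55 days = Feb 17, 2018.
The CODIS upload is done: Feb 17, 2018 + 7 days = Feb 24, 2018.
Extraction is complete: Jan 16, 2018.
Amplification is run: Jan 16, 2018 + 22 days = Feb 7, 2018.
The report is issued to the detective: Feb 7, 2018 + 21 days = Feb 28, 2018.
Comparing: the CODIS upload is done on Feb 24, 2018 vs the report is issued to the detective on Feb 28, 2018. Earlier: the CODIS upload is done.

The CODIS upload is done — 24 February 2018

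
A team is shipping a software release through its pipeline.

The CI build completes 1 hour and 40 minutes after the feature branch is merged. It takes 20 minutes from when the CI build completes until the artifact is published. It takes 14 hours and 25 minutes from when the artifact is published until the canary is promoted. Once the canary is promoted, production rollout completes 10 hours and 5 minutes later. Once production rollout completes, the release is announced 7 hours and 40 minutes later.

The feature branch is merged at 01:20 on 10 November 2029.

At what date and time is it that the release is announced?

11:30 on 11 November 2029

The feature branch is merged: 01:20 Nov 10, 2029.
The CI build completes: 01:20 Nov 10, 2029 + 1h40m = 03:00 Nov 10, 2029.
The artifact is published: 03:00 Nov 10, 2029 + 20m = 03:20 Nov 10, 2029.
The canary is promoted: 03:20 Nov 10, 2029 + 14h25m = 17:45 Nov 10, 2029.
Production rollout completes: 17:45 Nov 10, 2029 + 10h05m = 03:50 Nov 11, 2029.
The release is announced: 03:50 Nov 11, 2029 + 7h40m = 11:30 Nov 11, 2029.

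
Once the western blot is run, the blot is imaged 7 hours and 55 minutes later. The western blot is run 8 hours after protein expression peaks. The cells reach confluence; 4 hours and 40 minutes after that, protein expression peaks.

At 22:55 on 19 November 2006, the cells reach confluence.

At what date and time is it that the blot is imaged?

The cells reach confluence: 22:55 Nov 19, 2006.
Protein expression peaks: 22:55 Nov 19, 2006 + 4h40m = 03:35 Nov 20, 2006.
The western blot is run: 03:35 Nov 20, 2006 + 8h = 11:35 Nov 20, 2006.
The blot is imaged: 11:35 Nov 20, 2006 + 7h55m = 19:30 Nov 20, 2006.

19:30 on 20 November 2006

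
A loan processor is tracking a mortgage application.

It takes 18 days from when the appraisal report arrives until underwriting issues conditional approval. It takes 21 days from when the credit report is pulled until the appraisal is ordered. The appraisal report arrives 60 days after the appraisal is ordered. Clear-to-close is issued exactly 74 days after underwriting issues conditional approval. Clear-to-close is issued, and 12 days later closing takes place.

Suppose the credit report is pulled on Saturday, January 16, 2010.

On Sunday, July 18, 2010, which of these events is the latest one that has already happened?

The credit report is pulled: Jan 16, 2010.
The appraisal is ordered: Jan 16, 2010 + 21 days = Feb 6, 2010.
The appraisal report arrives: Feb 6, 2010 + 60 days = Apr 7, 2010.
Underwriting issues conditional approval: Apr 7, 2010 + 18 days = Apr 25, 2010.
Clear-to-close is issued: Apr 25, 2010 + 74 days = Jul 8, 2010.
Closing takes place: Jul 8, 2010 + 12 days = Jul 20, 2010.
Jul 18, 2010 falls between when clear-to-close is issued (Jul 8, 2010) and when closing takes place (Jul 20, 2010).

Clear-to-close is issued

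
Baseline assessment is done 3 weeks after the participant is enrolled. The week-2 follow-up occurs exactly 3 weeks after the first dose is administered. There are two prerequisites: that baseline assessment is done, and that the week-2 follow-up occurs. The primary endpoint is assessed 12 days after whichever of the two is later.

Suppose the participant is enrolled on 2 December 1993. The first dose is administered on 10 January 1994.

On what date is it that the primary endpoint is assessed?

The participant is enrolled: Dec 2, 1993.
Baseline assessment is done: Dec 2, 1993 + 3 weeks = Dec 23, 1993.
The first dose is administered: Jan 10, 1994.
The week-2 follow-up occurs: Jan 10, 1994 + 3 weeks = Jan 31, 1994.
Both prerequisites met — baseline assessment is done (Dec 23, 1993), the week-2 follow-up occurs (Jan 31, 1994); the later is Jan 31, 1994.
The primary endpoint is assessed: Jan 31, 1994 + 12 days = Feb 12, 1994.

12 February 1994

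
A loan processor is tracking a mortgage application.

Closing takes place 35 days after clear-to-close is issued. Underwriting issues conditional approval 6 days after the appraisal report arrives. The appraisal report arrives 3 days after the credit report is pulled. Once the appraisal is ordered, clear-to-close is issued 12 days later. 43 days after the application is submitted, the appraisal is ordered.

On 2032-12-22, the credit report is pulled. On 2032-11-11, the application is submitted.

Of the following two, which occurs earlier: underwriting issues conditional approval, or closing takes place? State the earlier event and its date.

The credit report is pulled: Dec 22, 2032.
The appraisal report arrives: Dec 22, 2032 + 3 days = Dec 25, 2032.
Underwriting issues conditional approval: Dec 25, 2032 + 6 days = Dec 31, 2032.
The application is submitted: Nov 11, 2032.
The appraisal is ordered: Nov 11, 2032 + 43 days = Dec 24, 2032.
Clear-to-close is issued: Dec 24, 2032 + 12 days = Jan 5, 2033.
Closing takes place: Jan 5, 2033 + 35 days = Feb 9, 2033.
Comparing: underwriting issues conditional approval on Dec 31, 2032 vs closing takes place on Feb 9, 2033. Earlier: underwriting issues conditional approval.

Underwriting issues conditional approval — 2032-12-31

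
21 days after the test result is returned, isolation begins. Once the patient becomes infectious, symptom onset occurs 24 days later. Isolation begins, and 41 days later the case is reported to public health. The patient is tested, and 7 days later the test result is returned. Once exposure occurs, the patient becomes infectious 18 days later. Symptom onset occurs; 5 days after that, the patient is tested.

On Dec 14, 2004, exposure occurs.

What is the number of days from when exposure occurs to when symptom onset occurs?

Causal path: exposure occurs → the patient becomes infectious → symptom onset occurs.
Total delay along the path: 18 + 24 = 42 days.

42 days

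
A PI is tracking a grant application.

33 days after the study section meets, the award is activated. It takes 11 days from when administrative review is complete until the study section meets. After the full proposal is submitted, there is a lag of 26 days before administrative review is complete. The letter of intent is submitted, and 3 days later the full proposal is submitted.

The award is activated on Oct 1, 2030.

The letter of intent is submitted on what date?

Jul 20, 2030

The award is activated: Oct 1, 2030.
The study section meets: Oct 1, 2030 − 33 days = Aug 29, 2030.
Administrative review is complete: Aug 29, 2030 − 11 days = Aug 18, 2030.
The full proposal is submitted: Aug 18, 2030 − 26 days = Jul 23, 2030.
The letter of intent is submitted: Jul 23, 2030 − 3 days = Jul 20, 2030.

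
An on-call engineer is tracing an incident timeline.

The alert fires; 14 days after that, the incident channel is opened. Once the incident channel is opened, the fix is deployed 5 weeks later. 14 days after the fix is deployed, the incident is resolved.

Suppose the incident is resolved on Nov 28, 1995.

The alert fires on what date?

The incident is resolved: Nov 28, 1995.
The fix is deployed: Nov 28, 1995 − 14 days = Nov 14, 1995.
The incident channel is opened: Nov 14, 1995 − 5 weeks = Oct 10, 1995.
The alert fires: Oct 10, 1995 − 14 days = Sep 26, 1995.

Sep 26, 1995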